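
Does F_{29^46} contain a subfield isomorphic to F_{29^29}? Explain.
No: F_{29^29} is not a subfield of F_{29^46}

F_{p^m} embeds in F_{p^n} iff m | n. Here 29 ∤ 46 (since 46 = 1·29 + 17 with remainder 17 ≠ 0), so F_{29^29} is not a subfield of F_{29^46}. Equivalently: if it were, the tower law would give 29 = [F_{29^29}:F_29] dividing [F_{29^46}:F_29] = 46, contradiction.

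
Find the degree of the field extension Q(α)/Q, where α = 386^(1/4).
[Q(α):Q] = 4

α is a root of x^4 - 386. By Eisenstein's criterion at the prime p = 2 (which divides the constant term 386 but p^2 = 4 does not, since 386 is squarefree), x^4 - 386 is irreducible over Q. Hence [Q(α):Q] = 4.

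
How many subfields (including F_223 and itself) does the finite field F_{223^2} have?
F_{223^2} has 2 subfields

The subfields of F_{p^n} are exactly the fields F_{p^d} for d | n (each is the fixed field of the unique index-d subgroup of Gal(F_{p^n}/F_p) ≅ Z/nZ). The divisors of n = 2 are {1, 2}, giving 2 subfields: F_{223^1}, F_{223^2}.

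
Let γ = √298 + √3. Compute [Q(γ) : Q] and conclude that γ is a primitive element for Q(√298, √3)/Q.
[Q(γ) : Q] = 4 (equivalently, Q(γ) = Q(√298, √3))

Obviously Q(γ) ⊆ Q(√298, √3), and [Q(√298, √3):Q] = 4 (since 298, 3 are distinct squarefree integers > 1 with 894 not a perfect square). To show equality we compute the minimal polynomial of γ. From γ = √298 + √3: γ^2 = 298 + 2√(894) + 3 = 301 + 2√(894), so γ^2 - 301 = 2√(894); squaring, (γ^2 - 301)^2 = 4·894, i.e. γ^4 - 602γ^2 + 90601 - 3576 = 0, i.e. γ^4 - 602γ^2 + 87025 = 0. So γ is a root of x^4 - 602x^2 + 87025. This polynomial is irreducible over Q: it has no rational root (each ±√298 ± √3 is irrational), and any factorization into two quadratics over Q would force √(894) ∈ Q (pairing opposite roots) or √298, √3 ∈ Q (other pairings), all impossible. Hence [Q(γ):Q] = 4 = [Q(√298, √3):Q], so Q(γ) = Q(√298, √3).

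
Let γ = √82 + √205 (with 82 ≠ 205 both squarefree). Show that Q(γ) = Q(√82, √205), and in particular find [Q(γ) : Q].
[Q(γ) : Q] = 4 (equivalently, Q(γ) = Q(√82, √205))

Obviously Q(γ) ⊆ Q(√82, √205), and [Q(√82, √205):Q] = 4 (since 82, 205 are distinct squarefree integers > 1 with 16810 not a perfect square). To show equality we compute the minimal polynomial of γ. From γ = √82 + √205: γ^2 = 82 + 2√(16810) + 205 = 287 + 2√(16810), so γ^2 - 287 = 2√(16810); squaring, (γ^2 - 287)^2 = 4·16810, i.e. γ^4 - 574γ^2 + 82369 - 67240 = 0, i.e. γ^4 - 574γ^2 + 15129 = 0. So γ is a root of x^4 - 574x^2 + 15129. This polynomial is irreducible over Q: it has no rational root (each ±√82 ± √205 is irrational), and any factorization into two quadratics over Q would force √(16810) ∈ Q (pairing opposite roots) or √82, √205 ∈ Q (other pairings), all impossible. Hence [Q(γ):Q] = 4 = [Q(√82, √205):Q], so Q(γ) = Q(√82, √205).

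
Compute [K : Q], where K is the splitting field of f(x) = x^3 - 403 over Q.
[K : Q] = 6

The roots of x^3 - 403 are ∛403, ω∛403, ω^2∛403 where ω = e^(2πi/3) is a primitive cube root of unity, so K = Q(∛403, ω). Now [Q(∛403):Q] = 3 (since 403 is not a perfect cube, x^3 - 403 is irreducible) and [Q(ω):Q] = 2. Both 2 and 3 divide [K:Q], and [K:Q] ≤ 3·2 = 6, so [K:Q] = 6. (Equivalently: Q(∛403) ⊂ R but ω ∉ R, so [K : Q(∛403)] = 2.)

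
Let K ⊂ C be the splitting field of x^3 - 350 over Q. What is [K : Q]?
[K : Q] = 6

The roots of x^3 - 350 are ∛350, ω∛350, ω^2∛350 where ω = e^(2πi/3) is a primitive cube root of unity, so K = Q(∛350, ω). Now [Q(∛350):Q] = 3 (since 350 is not a perfect cube, x^3 - 350 is irreducible) and [Q(ω):Q] = 2. Both 2 and 3 divide [K:Q], and [K:Q] ≤ 3·2 = 6, so [K:Q] = 6. (Equivalently: Q(∛350) ⊂ R but ω ∉ R, so [K : Q(∛350)] = 2.)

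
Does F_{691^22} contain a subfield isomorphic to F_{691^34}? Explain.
No: F_{691^34} is not a subfield of F_{691^22}

F_{p^m} embeds in F_{p^n} iff m | n. Here 34 ∤ 22 (since 22 = 0·34 + 22 with remainder 22 ≠ 0), so F_{691^34} is not a subfield of F_{691^22}. Equivalently: if it were, the tower law would give 34 = [F_{691^34}:F_691] dividing [F_{691^22}:F_691] = 22, contradiction.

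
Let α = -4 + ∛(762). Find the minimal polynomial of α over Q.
m_α(x) = x^3 + 12x^2 + 48x - 698

Set β = α + 4 = ∛(762), so β^3 = 762. Then (α + 4)^3 - 762 = 0, i.e. α is a root of g(x) = (x + 4)^3 - 762 = x^3 + 12x^2 + 48x - 698. Since g(x) = h(x + 4) where h(x) = x^3 - 762, and h is irreducible over Q (because 762 is not a perfect cube, so h has no rational root, and a monic cubic with no rational root is irreducible), g is also irreducible (irreducibility is preserved under the substitution x → x + 4). Hence m_α(x) = x^3 + 12x^2 + 48x - 698.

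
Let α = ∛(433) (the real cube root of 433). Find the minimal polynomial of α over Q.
m_α(x) = x^3 - 433

α satisfies α^3 = 433, so x^3 - 433 annihilates α. By the rational root test, a rational root p/q (in lowest terms) of x^3 - 433 would satisfy p^3 = 433 q^3, forcing q = 1 and p^3 = 433; but 433 is not a perfect cube, contradiction. A monic cubic over Q with no rational root is irreducible (any nontrivial factorization would include a linear factor). Hence x^3 - 433 is the minimal polynomial of α, and in particular [Q(α):Q] = 3.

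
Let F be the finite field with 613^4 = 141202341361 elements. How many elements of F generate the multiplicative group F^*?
There are φ(141202341360) = 34608218112 primitive elements

F_q^* is cyclic of order q - 1 = 141202341360. A cyclic group of order m has exactly φ(m) generators. Here m = 141202341360 = 2^4 · 3^2 · 5 · 17 · 53 · 307 · 709, so the number of primitive elements is φ(141202341360) = 34608218112.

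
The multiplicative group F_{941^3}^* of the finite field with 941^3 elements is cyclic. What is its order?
|F_{941^3}^*| = 833237620

F_{941^3} has 941^3 = 833237621 elements; its multiplicative group consists of all nonzero elements, so |F_{941^3}^*| = 833237621 - 1 = 833237620. (It is cyclic since any finite subgroup of the multiplicative group of a field is cyclic.)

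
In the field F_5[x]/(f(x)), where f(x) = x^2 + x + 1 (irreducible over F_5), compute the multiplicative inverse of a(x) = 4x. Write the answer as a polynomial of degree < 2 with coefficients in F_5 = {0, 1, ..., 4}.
a(x)^(-1) ≡ x + 1 (mod f(x))

Since f is irreducible over F_5, F_5[x]/(f) is a field and a(x) ≠ 0 has an inverse. Apply the extended Euclidean algorithm to f(x) and a(x) in F_5[x]: f(x) = (4x + 4)·a(x) + (1). The last nonzero remainder is the constant 1 = gcd(f, a) in F_5. Back-substituting through the division chain expresses 1 = s(x)·a(x) + t(x)·f(x) with s(x) ≡ x + 1 (mod f), so a(x)^(-1) ≡ s(x) = x + 1 (mod f). Check: (4x)·(x + 1) = 4x^2 + 4x ≡ 1 (mod x^2 + x + 1).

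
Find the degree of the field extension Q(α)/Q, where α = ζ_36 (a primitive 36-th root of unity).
[Q(α):Q] = 12

The minimal polynomial of ζ_36 over Q is the 36-th cyclotomic polynomial Φ_36(x), which is irreducible over Q and has degree φ(36) = 12. Hence [Q(α):Q] = φ(36) = 12.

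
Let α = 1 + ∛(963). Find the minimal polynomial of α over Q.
m_α(x) = x^3 - 3x^2 + 3x - 964

Set β = α - 1 = ∛(963), so β^3 = 963. Then (α - 1)^3 - 963 = 0, i.e. α is a root of g(x) = (x - 1)^3 - 963 = x^3 - 3x^2 + 3x - 964. Since g(x) = h(x - 1) where h(x) = x^3 - 963, and h is irreducible over Q (because 963 is not a perfect cube, so h has no rational root, and a monic cubic with no rational root is irreducible), g is also irreducible (irreducibility is preserved under the substitution x → x - 1). Hence m_α(x) = x^3 - 3x^2 + 3x - 964.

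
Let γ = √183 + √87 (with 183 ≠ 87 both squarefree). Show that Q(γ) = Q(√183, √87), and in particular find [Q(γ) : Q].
[Q(γ) : Q] = 4 (equivalently, Q(γ) = Q(√183, √87))

Obviously Q(γ) ⊆ Q(√183, √87), and [Q(√183, √87):Q] = 4 (since 183, 87 are distinct squarefree integers > 1 with 15921 not a perfect square). To show equality we compute the minimal polynomial of γ. From γ = √183 + √87: γ^2 = 183 + 2√(15921) + 87 = 270 + 2√(15921), so γ^2 - 270 = 2√(15921); squaring, (γ^2 - 270)^2 = 4·15921, i.e. γ^4 - 540γ^2 + 72900 - 63684 = 0, i.e. γ^4 - 540γ^2 + 9216 = 0. So γ is a root of x^4 - 540x^2 + 9216. This polynomial is irreducible over Q: it has no rational root (each ±√183 ± √87 is irrational), and any factorization into two quadratics over Q would force √(15921) ∈ Q (pairing opposite roots) or √183, √87 ∈ Q (other pairings), all impossible. Hence [Q(γ):Q] = 4 = [Q(√183, √87):Q], so Q(γ) = Q(√183, √87).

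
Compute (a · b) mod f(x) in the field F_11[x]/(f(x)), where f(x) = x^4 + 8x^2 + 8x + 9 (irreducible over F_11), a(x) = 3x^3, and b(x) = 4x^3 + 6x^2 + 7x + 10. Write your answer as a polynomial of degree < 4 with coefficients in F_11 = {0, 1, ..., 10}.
a · b ≡ 10x^3 + 7x^2 + 9x + 4 (mod f(x))

Multiply in F_11[x]: a(x)·b(x) = (3x^3)·(4x^3 + 6x^2 + 7x + 10) = x^6 + 7x^5 + 10x^4 + 8x^3. This has degree ≥ 4, so divide by f(x) over F_11: x^6 + 7x^5 + 10x^4 + 8x^3 = (x^2 + 7x + 2)·(x^4 + 8x^2 + 8x + 9) + (10x^3 + 7x^2 + 9x + 4). Hence a·b ≡ 10x^3 + 7x^2 + 9x + 4 (mod f). (F_11[x]/(f) is a field with 11^4 = 14641 elements since f is irreducible of degree 4.)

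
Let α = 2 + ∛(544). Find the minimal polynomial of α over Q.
m_α(x) = x^3 - 6x^2 + 12x - 552

Set β = α - 2 = ∛(544), so β^3 = 544. Then (α - 2)^3 - 544 = 0, i.e. α is a root of g(x) = (x - 2)^3 - 544 = x^3 - 6x^2 + 12x - 552. Since g(x) = h(x - 2) where h(x) = x^3 - 544, and h is irreducible over Q (because 544 is not a perfect cube, so h has no rational root, and a monic cubic with no rational root is irreducible), g is also irreducible (irreducibility is preserved under the substitution x → x - 2). Hence m_α(x) = x^3 - 6x^2 + 12x - 552.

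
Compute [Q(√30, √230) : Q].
[Q(√30, √230) : Q] = 4

[Q(√30):Q] = 2 (min poly x^2 - 30, irreducible since 30 is squarefree > 1). For the top step, suppose √230 ∈ Q(√30), say √230 = c + d√30 with c, d ∈ Q. Squaring: 230 = c^2 + 30d^2 + 2cd√30. Since √30 ∉ Q this forces 2cd = 0. If d = 0 then √230 = c ∈ Q, contradicting 230 squarefree > 1. If c = 0 then 230 = 30d^2, so 30·230 = (30d)^2 is a perfect square in Q — but 30·230 = 6900 is not a perfect square (since 30 and 230 are distinct squarefree integers). Contradiction. Hence √230 ∉ Q(√30), so x^2 - 230 stays irreducible over Q(√30) and [Q(√30, √230) : Q(√30)] = 2. By the tower law, [Q(√30, √230) : Q] = 2 · 2 = 4.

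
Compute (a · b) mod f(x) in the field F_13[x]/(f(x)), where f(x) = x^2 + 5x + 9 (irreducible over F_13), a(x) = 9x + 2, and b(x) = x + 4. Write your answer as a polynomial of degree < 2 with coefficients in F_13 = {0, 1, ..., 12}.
a · b ≡ 6x + 5 (mod f(x))

Multiply in F_13[x]: a(x)·b(x) = (9x + 2)·(x + 4) = 9x^2 + 12x + 8. This has degree ≥ 2, so divide by f(x) over F_13: 9x^2 + 12x + 8 = (9)·(x^2 + 5x + 9) + (6x + 5). Hence a·b ≡ 6x + 5 (mod f). (F_13[x]/(f) is a field with 13^2 = 169 elements since f is irreducible of degree 2.)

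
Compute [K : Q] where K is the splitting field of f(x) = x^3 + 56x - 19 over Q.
[K : Q] = 6

By the rational root test, any rational root of the monic integer polynomial f(x) = x^3 + 56x - 19 must be an integer dividing the constant term -19, i.e. one of ±{1, 19}. Evaluating: f(1) = 38, f(-1) = -76, f(19) = 7904, f(-19) = -7942; none is 0, so f has no rational root and is therefore irreducible over Q (a cubic with no linear factor over a field is irreducible). For an irreducible cubic, the Galois group is A_3 or S_3 according as the discriminant disc(f) = -4a^3 - 27b^2 = -4·(56)^3 - 27·(-19)^2 = -712211 is or is not a square in Q. Here disc(f) = -712211 is not a perfect square in Q, so the Galois group of f over Q is not contained in A_3 and must be all of S_3. The splitting field has degree |S_3| = 6 over Q, so [K : Q] = 6.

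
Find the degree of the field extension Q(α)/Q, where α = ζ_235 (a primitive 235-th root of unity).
[Q(α):Q] = 184

The minimal polynomial of ζ_235 over Q is the 235-th cyclotomic polynomial Φ_235(x), which is irreducible over Q and has degree φ(235) = 184. Hence [Q(α):Q] = φ(235) = 184.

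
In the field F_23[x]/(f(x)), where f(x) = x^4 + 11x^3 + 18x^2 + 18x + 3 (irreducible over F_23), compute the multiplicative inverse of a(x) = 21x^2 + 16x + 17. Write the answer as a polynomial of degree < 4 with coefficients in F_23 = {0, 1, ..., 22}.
a(x)^(-1) ≡ 11x^3 + 9x^2 + 15x + 3 (mod f(x))

Since f is irreducible over F_23, F_23[x]/(f) is a field and a(x) ≠ 0 has an inverse. Apply the extended Euclidean algorithm to f(x) and a(x) in F_23[x]: f(x) = (11x^2 + 2x + 20)·a(x) + (9x + 8);  a(x) = (10x + 21)·(9x + 8) + (10). The last nonzero remainder is the constant 10 = gcd(f, a) in F_23. Back-substituting through the division chain expresses 10 = s(x)·a(x) + t(x)·f(x) with s(x) ≡ 18x^3 + 21x^2 + 12x + 7 (mod f), so (18x^3 + 21x^2 + 12x + 7)·a(x) ≡ 10 (mod f). Multiplying by 10^(-1) ≡ 7 in F_23 gives a(x)^(-1) ≡ 7·(18x^3 + 21x^2 + 12x + 7) ≡ 11x^3 + 9x^2 + 15x + 3 (mod f). Check: (21x^2 + 16x + 17)·(11x^3 + 9x^2 + 15x + 3) = x^5 + 20x^4 + 2x^3 + 19x^2 + 4x + 5 ≡ 1 (mod x^4 + 11x^3 + 18x^2 + 18x + 3).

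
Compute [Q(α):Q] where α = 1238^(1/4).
[Q(α):Q] = 4

α is a root of x^4 - 1238. By Eisenstein's criterion at the prime p = 2 (which divides the constant term 1238 but p^2 = 4 does not, since 1238 is squarefree), x^4 - 1238 is irreducible over Q. Hence [Q(α):Q] = 4.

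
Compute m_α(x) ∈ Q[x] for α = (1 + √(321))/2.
m_α(x) = x^2 - x - 80

From 2α - 1 = √(321), squaring gives (2α - 1)^2 = 321, i.e. 4α^2 - 4α + 1 = 321, so α^2 - α + (1 - 321)/4 = 0. Since 321 ≡ 1 (mod 4), (1 - 321)/4 = -80 ∈ Z. The polynomial x^2 - x - 80 has discriminant 1 - 4·(-80) = 321, which is not a perfect square in Q (d = 321 is squarefree and ≠ 1), so x^2 - x - 80 is irreducible over Q. It is the minimal polynomial of α.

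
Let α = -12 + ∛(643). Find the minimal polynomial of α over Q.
m_α(x) = x^3 + 36x^2 + 432x + 1085

Set β = α + 12 = ∛(643), so β^3 = 643. Then (α + 12)^3 - 643 = 0, i.e. α is a root of g(x) = (x + 12)^3 - 643 = x^3 + 36x^2 + 432x + 1085. Since g(x) = h(x + 12) where h(x) = x^3 - 643, and h is irreducible over Q (because 643 is not a perfect cube, so h has no rational root, and a monic cubic with no rational root is irreducible), g is also irreducible (irreducibility is preserved under the substitution x → x + 12). Hence m_α(x) = x^3 + 36x^2 + 432x + 1085.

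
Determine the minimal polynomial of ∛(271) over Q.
m_α(x) = x^3 - 271

α satisfies α^3 = 271, so x^3 - 271 annihilates α. By the rational root test, a rational root p/q (in lowest terms) of x^3 - 271 would satisfy p^3 = 271 q^3, forcing q = 1 and p^3 = 271; but 271 is not a perfect cube, contradiction. A monic cubic over Q with no rational root is irreducible (any nontrivial factorization would include a linear factor). Hence x^3 - 271 is the minimal polynomial of α, and in particular [Q(α):Q] = 3.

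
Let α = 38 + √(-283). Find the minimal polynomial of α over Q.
m_α(x) = x^2 - 76x + 1727

From α - 38 = √(-283), squaring gives (α - 38)^2 = -283, i.e. α^2 - 76α + 1444 = -283, so α^2 - 76α + 1727 = 0. The discriminant of x^2 - 76x + 1727 is (-76)^2 - 4·(1727) = 5776 - 6908 = -1132, and 4·(-283) is not a perfect square in Q since -283 is squarefree and ≠ 1. Hence x^2 - 76x + 1727 is irreducible over Q and is the minimal polynomial of α.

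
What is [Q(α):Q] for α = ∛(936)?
[Q(α):Q] = 3

The minimal polynomial of α is x^3 - 936, irreducible over Q since 936 is not a perfect cube (so x^3 - 936 has no rational root). Hence [Q(α):Q] = deg(m_α) = 3.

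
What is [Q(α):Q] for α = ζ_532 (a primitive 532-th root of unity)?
[Q(α):Q] = 216

The minimal polynomial of ζ_532 over Q is the 532-th cyclotomic polynomial Φ_532(x), which is irreducible over Q and has degree φ(532) = 216. Hence [Q(α):Q] = φ(532) = 216.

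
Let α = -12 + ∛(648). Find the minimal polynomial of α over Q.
m_α(x) = x^3 + 36x^2 + 432x + 1080

Set β = α + 12 = ∛(648), so β^3 = 648. Then (α + 12)^3 - 648 = 0, i.e. α is a root of g(x) = (x + 12)^3 - 648 = x^3 + 36x^2 + 432x + 1080. Since g(x) = h(x + 12) where h(x) = x^3 - 648, and h is irreducible over Q (because 648 is not a perfect cube, so h has no rational root, and a monic cubic with no rational root is irreducible), g is also irreducible (irreducibility is preserved under the substitution x → x + 12). Hence m_α(x) = x^3 + 36x^2 + 432x + 1080.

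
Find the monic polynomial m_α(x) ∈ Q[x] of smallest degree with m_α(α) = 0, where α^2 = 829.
m_α(x) = x^2 - 829

α satisfies α^2 - 829 = 0, so x^2 - 829 annihilates α. Since d = 829 is squarefree and ≠ 1, it is not a perfect square in Q, so x^2 - 829 has no rational root and is therefore irreducible over Q (a degree-2 polynomial over a field is irreducible iff it has no root). Hence m_α(x) = x^2 - 829.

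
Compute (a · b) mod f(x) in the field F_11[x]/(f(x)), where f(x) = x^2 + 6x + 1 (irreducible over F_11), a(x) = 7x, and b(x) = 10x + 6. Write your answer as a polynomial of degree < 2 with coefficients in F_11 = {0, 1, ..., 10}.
a · b ≡ 7x + 7 (mod f(x))

Multiply in F_11[x]: a(x)·b(x) = (7x)·(10x + 6) = 4x^2 + 9x. This has degree ≥ 2, so divide by f(x) over F_11: 4x^2 + 9x = (4)·(x^2 + 6x + 1) + (7x + 7). Hence a·b ≡ 7x + 7 (mod f). (F_11[x]/(f) is a field with 11^2 = 121 elements since f is irreducible of degree 2.)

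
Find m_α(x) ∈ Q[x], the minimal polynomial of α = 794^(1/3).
m_α(x) = x^3 - 794

α satisfies α^3 = 794, so x^3 - 794 annihilates α. By the rational root test, a rational root p/q (in lowest terms) of x^3 - 794 would satisfy p^3 = 794 q^3, forcing q = 1 and p^3 = 794; but 794 is not a perfect cube, contradiction. A monic cubic over Q with no rational root is irreducible (any nontrivial factorization would include a linear factor). Hence x^3 - 794 is the minimal polynomial of α, and in particular [Q(α):Q] = 3.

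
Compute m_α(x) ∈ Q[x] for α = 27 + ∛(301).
m_α(x) = x^3 - 81x^2 + 2187x - 19984

Set β = α - 27 = ∛(301), so β^3 = 301. Then (α - 27)^3 - 301 = 0, i.e. α is a root of g(x) = (x - 27)^3 - 301 = x^3 - 81x^2 + 2187x - 19984. Since g(x) = h(x - 27) where h(x) = x^3 - 301, and h is irreducible over Q (because 301 is not a perfect cube, so h has no rational root, and a monic cubic with no rational root is irreducible), g is also irreducible (irreducibility is preserved under the substitution x → x - 27). Hence m_α(x) = x^3 - 81x^2 + 2187x - 19984.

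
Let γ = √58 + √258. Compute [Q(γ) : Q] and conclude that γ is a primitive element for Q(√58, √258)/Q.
[Q(γ) : Q] = 4 (equivalently, Q(γ) = Q(√58, √258))

Obviously Q(γ) ⊆ Q(√58, √258), and [Q(√58, √258):Q] = 4 (since 58, 258 are distinct squarefree integers > 1 with 14964 not a perfect square). To show equality we compute the minimal polynomial of γ. From γ = √58 + √258: γ^2 = 58 + 2√(14964) + 258 = 316 + 2√(14964), so γ^2 - 316 = 2√(14964); squaring, (γ^2 - 316)^2 = 4·14964, i.e. γ^4 - 632γ^2 + 99856 - 59856 = 0, i.e. γ^4 - 632γ^2 + 40000 = 0. So γ is a root of x^4 - 632x^2 + 40000. This polynomial is irreducible over Q: it has no rational root (each ±√58 ± √258 is irrational), and any factorization into two quadratics over Q would force √(14964) ∈ Q (pairing opposite roots) or √58, √258 ∈ Q (other pairings), all impossible. Hence [Q(γ):Q] = 4 = [Q(√58, √258):Q], so Q(γ) = Q(√58, √258).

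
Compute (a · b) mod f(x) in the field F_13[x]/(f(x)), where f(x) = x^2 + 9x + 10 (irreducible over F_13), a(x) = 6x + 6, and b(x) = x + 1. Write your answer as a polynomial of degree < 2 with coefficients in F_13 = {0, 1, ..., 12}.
a · b ≡ 10x + 11 (mod f(x))

Multiply in F_13[x]: a(x)·b(x) = (6x + 6)·(x + 1) = 6x^2 + 12x + 6. This has degree ≥ 2, so divide by f(x) over F_13: 6x^2 + 12x + 6 = (6)·(x^2 + 9x + 10) + (10x + 11). Hence a·b ≡ 10x + 11 (mod f). (F_13[x]/(f) is a field with 13^2 = 169 elements since f is irreducible of degree 2.)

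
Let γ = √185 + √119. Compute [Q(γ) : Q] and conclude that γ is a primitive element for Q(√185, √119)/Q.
[Q(γ) : Q] = 4 (equivalently, Q(γ) = Q(√185, √119))

Obviously Q(γ) ⊆ Q(√185, √119), and [Q(√185, √119):Q] = 4 (since 185, 119 are distinct squarefree integers > 1 with 22015 not a perfect square). To show equality we compute the minimal polynomial of γ. From γ = √185 + √119: γ^2 = 185 + 2√(22015) + 119 = 304 + 2√(22015), so γ^2 - 304 = 2√(22015); squaring, (γ^2 - 304)^2 = 4·22015, i.e. γ^4 - 608γ^2 + 92416 - 88060 = 0, i.e. γ^4 - 608γ^2 + 4356 = 0. So γ is a root of x^4 - 608x^2 + 4356. This polynomial is irreducible over Q: it has no rational root (each ±√185 ± √119 is irrational), and any factorization into two quadratics over Q would force √(22015) ∈ Q (pairing opposite roots) or √185, √119 ∈ Q (other pairings), all impossible. Hence [Q(γ):Q] = 4 = [Q(√185, √119):Q], so Q(γ) = Q(√185, √119).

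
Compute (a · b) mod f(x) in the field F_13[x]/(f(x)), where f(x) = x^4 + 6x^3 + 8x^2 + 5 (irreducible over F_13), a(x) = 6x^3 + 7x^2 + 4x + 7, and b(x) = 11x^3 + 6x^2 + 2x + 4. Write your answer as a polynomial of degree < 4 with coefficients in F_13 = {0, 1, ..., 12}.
a · b ≡ 8x^3 + 4x^2 + 2x + 6 (mod f(x))

Multiply in F_13[x]: a(x)·b(x) = (6x^3 + 7x^2 + 4x + 7)·(11x^3 + 6x^2 + 2x + 4) = x^6 + 9x^5 + 7x^4 + 9x^3 + 4x + 2. This has degree ≥ 4, so divide by f(x) over F_13: x^6 + 9x^5 + 7x^4 + 9x^3 + 4x + 2 = (x^2 + 3x + 7)·(x^4 + 6x^3 + 8x^2 + 5) + (8x^3 + 4x^2 + 2x + 6). Hence a·b ≡ 8x^3 + 4x^2 + 2x + 6 (mod f). (F_13[x]/(f) is a field with 13^4 = 28561 elements since f is irreducible of degree 4.)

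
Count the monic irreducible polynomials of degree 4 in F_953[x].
There are 206210669868 monic irreducible polynomials of degree 4 over F_953

Each element of F_{953^4} that lies in no proper subfield is a root of exactly one monic irreducible of degree 4 over F_953, and each such polynomial has 4 distinct roots in F_{953^4}. By Möbius inversion the count is N_953(4) = (1/4) Σ_{d|4} μ(4/d) · 953^d = (1/4)(μ(4)·953^1 + μ(2)·953^2 + μ(1)·953^4) = 824842679472/4 = 206210669868.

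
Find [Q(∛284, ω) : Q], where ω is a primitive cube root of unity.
[Q(∛284, ω) : Q] = 6

[Q(∛284):Q] = 3 (min poly x^3 - 284, irreducible since 284 is not a perfect cube). [Q(ω):Q] = 2 (min poly x^2 + x + 1). Since Q(∛284) ⊂ R and ω ∉ R, we have ω ∉ Q(∛284), so x^2 + x + 1 remains irreducible over Q(∛284) and [Q(∛284, ω) : Q(∛284)] = 2. By the tower law, [Q(∛284, ω) : Q] = 3 · 2 = 6. (In fact Q(∛284, ω) is the splitting field of x^3 - 284 over Q.)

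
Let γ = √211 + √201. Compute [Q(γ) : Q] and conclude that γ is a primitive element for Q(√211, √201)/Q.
[Q(γ) : Q] = 4 (equivalently, Q(γ) = Q(√211, √201))

Obviously Q(γ) ⊆ Q(√211, √201), and [Q(√211, √201):Q] = 4 (since 211, 201 are distinct squarefree integers > 1 with 42411 not a perfect square). To show equality we compute the minimal polynomial of γ. From γ = √211 + √201: γ^2 = 211 + 2√(42411) + 201 = 412 + 2√(42411), so γ^2 - 412 = 2√(42411); squaring, (γ^2 - 412)^2 = 4·42411, i.e. γ^4 - 824γ^2 + 169744 - 169644 = 0, i.e. γ^4 - 824γ^2 + 100 = 0. So γ is a root of x^4 - 824x^2 + 100. This polynomial is irreducible over Q: it has no rational root (each ±√211 ± √201 is irrational), and any factorization into two quadratics over Q would force √(42411) ∈ Q (pairing opposite roots) or √211, √201 ∈ Q (other pairings), all impossible. Hence [Q(γ):Q] = 4 = [Q(√211, √201):Q], so Q(γ) = Q(√211, √201).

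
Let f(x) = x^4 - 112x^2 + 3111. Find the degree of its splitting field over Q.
[K : Q] = 4

Solving the quadratic in x^2: x^2 = (112 ± √(112^2 - 4·3111))/2 = (112 ± √100)/2 = (112 ± 10)/2, giving x^2 = 61 or x^2 = 51. So f(x) = (x^2 - 61)(x^2 - 51) and the roots of f are ±√61, ±√51. Hence the splitting field is K = Q(√61, √51). Since 61 and 51 are distinct squarefree integers > 1, their product 3111 is not a perfect square, so √51 ∉ Q(√61). By the tower law [K:Q] = [Q(√61,√51):Q(√61)] · [Q(√61):Q] = 2 · 2 = 4.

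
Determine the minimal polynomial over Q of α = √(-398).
m_α(x) = x^2 + 398

α satisfies α^2 + 398 = 0, so x^2 + 398 annihilates α. Since d = -398 is squarefree and ≠ 1, it is not a perfect square in Q, so x^2 + 398 has no rational root and is therefore irreducible over Q (a degree-2 polynomial over a field is irreducible iff it has no root). Hence m_α(x) = x^2 + 398.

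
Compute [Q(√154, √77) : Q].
[Q(√154, √77) : Q] = 4

[Q(√154):Q] = 2 (min poly x^2 - 154, irreducible since 154 is squarefree > 1). For the top step, suppose √77 ∈ Q(√154), say √77 = c + d√154 with c, d ∈ Q. Squaring: 77 = c^2 + 154d^2 + 2cd√154. Since √154 ∉ Q this forces 2cd = 0. If d = 0 then √77 = c ∈ Q, contradicting 77 squarefree > 1. If c = 0 then 77 = 154d^2, so 154·77 = (154d)^2 is a perfect square in Q — but 154·77 = 11858 is not a perfect square (since 154 and 77 are distinct squarefree integers). Contradiction. Hence √77 ∉ Q(√154), so x^2 - 77 stays irreducible over Q(√154) and [Q(√154, √77) : Q(√154)] = 2. By the tower law, [Q(√154, √77) : Q] = 2 · 2 = 4.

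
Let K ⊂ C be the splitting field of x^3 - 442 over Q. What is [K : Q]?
[K : Q] = 6

The roots of x^3 - 442 are ∛442, ω∛442, ω^2∛442 where ω = e^(2πi/3) is a primitive cube root of unity, so K = Q(∛442, ω). Now [Q(∛442):Q] = 3 (since 442 is not a perfect cube, x^3 - 442 is irreducible) and [Q(ω):Q] = 2. Both 2 and 3 divide [K:Q], and [K:Q] ≤ 3·2 = 6, so [K:Q] = 6. (Equivalently: Q(∛442) ⊂ R but ω ∉ R, so [K : Q(∛442)] = 2.)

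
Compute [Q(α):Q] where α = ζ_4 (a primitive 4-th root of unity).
[Q(α):Q] = 2

The minimal polynomial of ζ_4 over Q is the 4-th cyclotomic polynomial Φ_4(x), which is irreducible over Q and has degree φ(4) = 2. Hence [Q(α):Q] = φ(4) = 2.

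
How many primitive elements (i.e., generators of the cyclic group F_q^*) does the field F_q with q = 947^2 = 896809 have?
There are φ(896808) = 262080 primitive elements

F_q^* is cyclic of order q - 1 = 896808. A cyclic group of order m has exactly φ(m) generators. Here m = 896808 = 2^3 · 3 · 11 · 43 · 79, so the number of primitive elements is φ(896808) = 262080.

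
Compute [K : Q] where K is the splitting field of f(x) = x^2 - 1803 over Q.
[K : Q] = 2

f(x) = x^2 - 1803 factors as (x - √1803)(x + √1803). The splitting field is K = Q(√1803). Since 1803 is squarefree and > 1, it is not a perfect square, so x^2 - 1803 is irreducible over Q and [Q(√1803) : Q] = 2. Hence [K : Q] = 2.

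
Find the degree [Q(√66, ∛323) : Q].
[Q(√66, ∛323) : Q] = 6

Let L = Q(√66, ∛323). Since Q(√66) ⊂ L and [Q(√66):Q] = 2, the tower law gives 2 | [L:Q]. Likewise Q(∛323) ⊂ L with [Q(∛323):Q] = 3 (because 323 is not a perfect cube), so 3 | [L:Q]. As gcd(2,3) = 1, [L:Q] is divisible by 6. Conversely L is generated over Q by √66 and ∛323, so [L:Q] ≤ 2·3 = 6. Therefore [Q(√66, ∛323) : Q] = 6.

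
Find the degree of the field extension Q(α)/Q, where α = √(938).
[Q(α):Q] = 2

[Q(α):Q] equals the degree of the minimal polynomial of α. Here α^2 = 938 and x^2 - 938 is irreducible (d = 938 is squarefree, ≠ 1, hence not a square), so deg(m_α) = 2. Thus [Q(α):Q] = 2.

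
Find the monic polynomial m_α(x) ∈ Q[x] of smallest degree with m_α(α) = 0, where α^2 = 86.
m_α(x) = x^2 - 86

α satisfies α^2 - 86 = 0, so x^2 - 86 annihilates α. Since d = 86 is squarefree and ≠ 1, it is not a perfect square in Q, so x^2 - 86 has no rational root and is therefore irreducible over Q (a degree-2 polynomial over a field is irreducible iff it has no root). Hence m_α(x) = x^2 - 86.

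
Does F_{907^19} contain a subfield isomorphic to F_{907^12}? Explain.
No: F_{907^12} is not a subfield of F_{907^19}

F_{p^m} embeds in F_{p^n} iff m | n. Here 12 ∤ 19 (since 19 = 1·12 + 7 with remainder 7 ≠ 0), so F_{907^12} is not a subfield of F_{907^19}. Equivalently: if it were, the tower law would give 12 = [F_{907^12}:F_907] dividing [F_{907^19}:F_907] = 19, contradiction.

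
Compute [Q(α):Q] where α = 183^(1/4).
[Q(α):Q] = 4

α is a root of x^4 - 183. By Eisenstein's criterion at the prime p = 3 (which divides the constant term 183 but p^2 = 9 does not, since 183 is squarefree), x^4 - 183 is irreducible over Q. Hence [Q(α):Q] = 4.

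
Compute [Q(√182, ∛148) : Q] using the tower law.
[Q(√182, ∛148) : Q] = 6

Let L = Q(√182, ∛148). Since Q(√182) ⊂ L and [Q(√182):Q] = 2, the tower law gives 2 | [L:Q]. Likewise Q(∛148) ⊂ L with [Q(∛148):Q] = 3 (because 148 is not a perfect cube), so 3 | [L:Q]. As gcd(2,3) = 1, [L:Q] is divisible by 6. Conversely L is generated over Q by √182 and ∛148, so [L:Q] ≤ 2·3 = 6. Therefore [Q(√182, ∛148) : Q] = 6.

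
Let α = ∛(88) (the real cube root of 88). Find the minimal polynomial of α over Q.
m_α(x) = x^3 - 88

α satisfies α^3 = 88, so x^3 - 88 annihilates α. By the rational root test, a rational root p/q (in lowest terms) of x^3 - 88 would satisfy p^3 = 88 q^3, forcing q = 1 and p^3 = 88; but 88 is not a perfect cube, contradiction. A monic cubic over Q with no rational root is irreducible (any nontrivial factorization would include a linear factor). Hence x^3 - 88 is the minimal polynomial of α, and in particular [Q(α):Q] = 3.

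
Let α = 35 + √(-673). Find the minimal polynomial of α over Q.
m_α(x) = x^2 - 70x + 1898

From α - 35 = √(-673), squaring gives (α - 35)^2 = -673, i.e. α^2 - 70α + 1225 = -673, so α^2 - 70α + 1898 = 0. The discriminant of x^2 - 70x + 1898 is (-70)^2 - 4·(1898) = 4900 - 7592 = -2692, and 4·(-673) is not a perfect square in Q since -673 is squarefree and ≠ 1. Hence x^2 - 70x + 1898 is irreducible over Q and is the minimal polynomial of α.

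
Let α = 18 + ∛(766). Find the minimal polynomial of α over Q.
m_α(x) = x^3 - 54x^2 + 972x - 6598

Set β = α - 18 = ∛(766), so β^3 = 766. Then (α - 18)^3 - 766 = 0, i.e. α is a root of g(x) = (x - 18)^3 - 766 = x^3 - 54x^2 + 972x - 6598. Since g(x) = h(x - 18) where h(x) = x^3 - 766, and h is irreducible over Q (because 766 is not a perfect cube, so h has no rational root, and a monic cubic with no rational root is irreducible), g is also irreducible (irreducibility is preserved under the substitution x → x - 18). Hence m_α(x) = x^3 - 54x^2 + 972x - 6598.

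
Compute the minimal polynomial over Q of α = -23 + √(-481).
m_α(x) = x^2 + 46x + 1010

From α + 23 = √(-481), squaring gives (α + 23)^2 = -481, i.e. α^2 + 46α + 529 = -481, so α^2 + 46α + 1010 = 0. The discriminant of x^2 + 46x + 1010 is (46)^2 - 4·(1010) = 2116 - 4040 = -1924, and 4·(-481) is not a perfect square in Q since -481 is squarefree and ≠ 1. Hence x^2 + 46x + 1010 is irreducible over Q and is the minimal polynomial of α.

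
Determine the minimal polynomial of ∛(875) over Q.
m_α(x) = x^3 - 875

α satisfies α^3 = 875, so x^3 - 875 annihilates α. By the rational root test, a rational root p/q (in lowest terms) of x^3 - 875 would satisfy p^3 = 875 q^3, forcing q = 1 and p^3 = 875; but 875 is not a perfect cube, contradiction. A monic cubic over Q with no rational root is irreducible (any nontrivial factorization would include a linear factor). Hence x^3 - 875 is the minimal polynomial of α, and in particular [Q(α):Q] = 3.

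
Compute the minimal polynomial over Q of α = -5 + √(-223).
m_α(x) = x^2 + 10x + 248

From α + 5 = √(-223), squaring gives (α + 5)^2 = -223, i.e. α^2 + 10α + 25 = -223, so α^2 + 10α + 248 = 0. The discriminant of x^2 + 10x + 248 is (10)^2 - 4·(248) = 100 - 992 = -892, and 4·(-223) is not a perfect square in Q since -223 is squarefree and ≠ 1. Hence x^2 + 10x + 248 is irreducible over Q and is the minimal polynomial of α.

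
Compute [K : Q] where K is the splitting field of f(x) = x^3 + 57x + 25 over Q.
[K : Q] = 6

By the rational root test, any rational root of the monic integer polynomial f(x) = x^3 + 57x + 25 must be an integer dividing the constant term 25, i.e. one of ±{1, 5, 25}. Evaluating: f(1) = 83, f(-1) = -33, f(5) = 435, f(-5) = -385, f(25) = 17075, f(-25) = -17025; none is 0, so f has no rational root and is therefore irreducible over Q (a cubic with no linear factor over a field is irreducible). For an irreducible cubic, the Galois group is A_3 or S_3 according as the discriminant disc(f) = -4a^3 - 27b^2 = -4·(57)^3 - 27·(25)^2 = -757647 is or is not a square in Q. Here disc(f) = -757647 is not a perfect square in Q, so the Galois group of f over Q is not contained in A_3 and must be all of S_3. The splitting field has degree |S_3| = 6 over Q, so [K : Q] = 6.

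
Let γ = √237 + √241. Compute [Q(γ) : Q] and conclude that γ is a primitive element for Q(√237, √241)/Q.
[Q(γ) : Q] = 4 (equivalently, Q(γ) = Q(√237, √241))

Obviously Q(γ) ⊆ Q(√237, √241), and [Q(√237, √241):Q] = 4 (since 237, 241 are distinct squarefree integers > 1 with 57117 not a perfect square). To show equality we compute the minimal polynomial of γ. From γ = √237 + √241: γ^2 = 237 + 2√(57117) + 241 = 478 + 2√(57117), so γ^2 - 478 = 2√(57117); squaring, (γ^2 - 478)^2 = 4·57117, i.e. γ^4 - 956γ^2 + 228484 - 228468 = 0, i.e. γ^4 - 956γ^2 + 16 = 0. So γ is a root of x^4 - 956x^2 + 16. This polynomial is irreducible over Q: it has no rational root (each ±√237 ± √241 is irrational), and any factorization into two quadratics over Q would force √(57117) ∈ Q (pairing opposite roots) or √237, √241 ∈ Q (other pairings), all impossible. Hence [Q(γ):Q] = 4 = [Q(√237, √241):Q], so Q(γ) = Q(√237, √241).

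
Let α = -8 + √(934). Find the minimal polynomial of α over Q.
m_α(x) = x^2 + 16x - 870

From α + 8 = √(934), squaring gives (α + 8)^2 = 934, i.e. α^2 + 16α + 64 = 934, so α^2 + 16α - 870 = 0. The discriminant of x^2 + 16x - 870 is (16)^2 - 4·(-870) = 256 + 3480 = 3736, and 4·(934) is not a perfect square in Q since 934 is squarefree and ≠ 1. Hence x^2 + 16x - 870 is irreducible over Q and is the minimal polynomial of α.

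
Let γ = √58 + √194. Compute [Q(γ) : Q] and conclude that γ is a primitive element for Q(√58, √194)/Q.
[Q(γ) : Q] = 4 (equivalently, Q(γ) = Q(√58, √194))

Obviously Q(γ) ⊆ Q(√58, √194), and [Q(√58, √194):Q] = 4 (since 58, 194 are distinct squarefree integers > 1 with 11252 not a perfect square). To show equality we compute the minimal polynomial of γ. From γ = √58 + √194: γ^2 = 58 + 2√(11252) + 194 = 252 + 2√(11252), so γ^2 - 252 = 2√(11252); squaring, (γ^2 - 252)^2 = 4·11252, i.e. γ^4 - 504γ^2 + 63504 - 45008 = 0, i.e. γ^4 - 504γ^2 + 18496 = 0. So γ is a root of x^4 - 504x^2 + 18496. This polynomial is irreducible over Q: it has no rational root (each ±√58 ± √194 is irrational), and any factorization into two quadratics over Q would force √(11252) ∈ Q (pairing opposite roots) or √58, √194 ∈ Q (other pairings), all impossible. Hence [Q(γ):Q] = 4 = [Q(√58, √194):Q], so Q(γ) = Q(√58, √194).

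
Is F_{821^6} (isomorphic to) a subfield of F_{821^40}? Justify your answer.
No: F_{821^6} is not a subfield of F_{821^40}

F_{p^m} embeds in F_{p^n} iff m | n. Here 6 ∤ 40 (since 40 = 6·6 + 4 with remainder 4 ≠ 0), so F_{821^6} is not a subfield of F_{821^40}. Equivalently: if it were, the tower law would give 6 = [F_{821^6}:F_821] dividing [F_{821^40}:F_821] = 40, contradiction.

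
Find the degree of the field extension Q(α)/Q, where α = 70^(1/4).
[Q(α):Q] = 4

α is a root of x^4 - 70. By Eisenstein's criterion at the prime p = 2 (which divides the constant term 70 but p^2 = 4 does not, since 70 is squarefree), x^4 - 70 is irreducible over Q. Hence [Q(α):Q] = 4.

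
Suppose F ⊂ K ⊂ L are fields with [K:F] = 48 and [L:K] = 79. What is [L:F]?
[L:F] = 3792

The tower law says that for any tower of field extensions F ⊂ K ⊂ L with finite degrees, [L:F] = [L:K] · [K:F]. Here this gives [L:F] = 79 · 48 = 3792.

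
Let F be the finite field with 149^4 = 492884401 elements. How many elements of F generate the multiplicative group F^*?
There are φ(492884400) = 120176640 primitive elements

F_q^* is cyclic of order q - 1 = 492884400. A cyclic group of order m has exactly φ(m) generators. Here m = 492884400 = 2^4 · 3 · 5^2 · 17 · 37 · 653, so the number of primitive elements is φ(492884400) = 120176640.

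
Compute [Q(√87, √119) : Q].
[Q(√87, √119) : Q] = 4

[Q(√87):Q] = 2 (min poly x^2 - 87, irreducible since 87 is squarefree > 1). For the top step, suppose √119 ∈ Q(√87), say √119 = c + d√87 with c, d ∈ Q. Squaring: 119 = c^2 + 87d^2 + 2cd√87. Since √87 ∉ Q this forces 2cd = 0. If d = 0 then √119 = c ∈ Q, contradicting 119 squarefree > 1. If c = 0 then 119 = 87d^2, so 87·119 = (87d)^2 is a perfect square in Q — but 87·119 = 10353 is not a perfect square (since 87 and 119 are distinct squarefree integers). Contradiction. Hence √119 ∉ Q(√87), so x^2 - 119 stays irreducible over Q(√87) and [Q(√87, √119) : Q(√87)] = 2. By the tower law, [Q(√87, √119) : Q] = 2 · 2 = 4.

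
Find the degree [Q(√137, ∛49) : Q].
[Q(√137, ∛49) : Q] = 6

Let L = Q(√137, ∛49). Since Q(√137) ⊂ L and [Q(√137):Q] = 2, the tower law gives 2 | [L:Q]. Likewise Q(∛49) ⊂ L with [Q(∛49):Q] = 3 (because 49 is not a perfect cube), so 3 | [L:Q]. As gcd(2,3) = 1, [L:Q] is divisible by 6. Conversely L is generated over Q by √137 and ∛49, so [L:Q] ≤ 2·3 = 6. Therefore [Q(√137, ∛49) : Q] = 6.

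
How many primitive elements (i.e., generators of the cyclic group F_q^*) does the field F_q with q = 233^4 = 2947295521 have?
There are φ(2947295520) = 681246720 primitive elements

F_q^* is cyclic of order q - 1 = 2947295520. A cyclic group of order m has exactly φ(m) generators. Here m = 2947295520 = 2^5 · 3^2 · 5 · 13 · 29 · 61 · 89, so the number of primitive elements is φ(2947295520) = 681246720.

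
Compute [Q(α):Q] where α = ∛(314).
[Q(α):Q] = 3

The minimal polynomial of α is x^3 - 314, irreducible over Q since 314 is not a perfect cube (so x^3 - 314 has no rational root). Hence [Q(α):Q] = deg(m_α) = 3.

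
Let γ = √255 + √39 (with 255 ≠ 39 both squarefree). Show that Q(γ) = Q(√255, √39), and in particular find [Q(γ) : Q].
[Q(γ) : Q] = 4 (equivalently, Q(γ) = Q(√255, √39))

Obviously Q(γ) ⊆ Q(√255, √39), and [Q(√255, √39):Q] = 4 (since 255, 39 are distinct squarefree integers > 1 with 9945 not a perfect square). To show equality we compute the minimal polynomial of γ. From γ = √255 + √39: γ^2 = 255 + 2√(9945) + 39 = 294 + 2√(9945), so γ^2 - 294 = 2√(9945); squaring, (γ^2 - 294)^2 = 4·9945, i.e. γ^4 - 588γ^2 + 86436 - 39780 = 0, i.e. γ^4 - 588γ^2 + 46656 = 0. So γ is a root of x^4 - 588x^2 + 46656. This polynomial is irreducible over Q: it has no rational root (each ±√255 ± √39 is irrational), and any factorization into two quadratics over Q would force √(9945) ∈ Q (pairing opposite roots) or √255, √39 ∈ Q (other pairings), all impossible. Hence [Q(γ):Q] = 4 = [Q(√255, √39):Q], so Q(γ) = Q(√255, √39).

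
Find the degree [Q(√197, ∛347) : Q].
[Q(√197, ∛347) : Q] = 6

Let L = Q(√197, ∛347). Since Q(√197) ⊂ L and [Q(√197):Q] = 2, the tower law gives 2 | [L:Q]. Likewise Q(∛347) ⊂ L with [Q(∛347):Q] = 3 (because 347 is not a perfect cube), so 3 | [L:Q]. As gcd(2,3) = 1, [L:Q] is divisible by 6. Conversely L is generated over Q by √197 and ∛347, so [L:Q] ≤ 2·3 = 6. Therefore [Q(√197, ∛347) : Q] = 6.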